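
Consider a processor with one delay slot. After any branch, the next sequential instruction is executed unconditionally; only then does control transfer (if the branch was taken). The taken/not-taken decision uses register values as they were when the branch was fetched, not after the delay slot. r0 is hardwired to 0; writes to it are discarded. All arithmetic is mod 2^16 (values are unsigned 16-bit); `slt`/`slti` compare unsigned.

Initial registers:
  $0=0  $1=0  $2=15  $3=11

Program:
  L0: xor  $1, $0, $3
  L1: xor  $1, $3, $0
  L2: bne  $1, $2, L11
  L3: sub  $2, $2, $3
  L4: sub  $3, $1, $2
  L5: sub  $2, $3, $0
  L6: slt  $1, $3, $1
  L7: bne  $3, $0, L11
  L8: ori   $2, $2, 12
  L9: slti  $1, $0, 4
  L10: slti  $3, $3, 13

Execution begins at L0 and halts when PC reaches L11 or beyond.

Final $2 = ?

[0] xor  $1, $0, $3  →  {$0:0, $1:11, $2:15, $3:11}
[1] xor  $1, $3, $0  →  {$0:0, $1:11, $2:15, $3:11}
[2] bne  $1, $2, L11  →  {$0:0, $1:11, $2:15, $3:11}  ⟨branch taken⟩
[3] sub  $2, $2, $3  →  {$0:0, $1:11, $2:4, $3:11}

4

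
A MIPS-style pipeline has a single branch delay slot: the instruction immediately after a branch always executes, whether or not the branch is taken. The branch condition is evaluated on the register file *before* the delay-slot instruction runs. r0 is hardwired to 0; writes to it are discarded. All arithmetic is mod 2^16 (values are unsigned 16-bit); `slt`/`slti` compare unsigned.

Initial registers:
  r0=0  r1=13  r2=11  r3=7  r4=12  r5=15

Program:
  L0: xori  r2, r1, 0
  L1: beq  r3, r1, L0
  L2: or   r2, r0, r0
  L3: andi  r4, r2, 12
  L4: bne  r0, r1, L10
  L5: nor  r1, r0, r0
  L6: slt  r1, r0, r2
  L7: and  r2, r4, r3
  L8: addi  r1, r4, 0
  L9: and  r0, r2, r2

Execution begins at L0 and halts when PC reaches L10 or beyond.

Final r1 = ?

65535

  step pc=0: xori  r2, r1, 0  regs=(0,13,13,7,12,15)
  step pc=1: beq  r3, r1, L0  cond=F  regs=(0,13,13,7,12,15)
  step pc=2: or   r2, r0, r0  regs=(0,13,0,7,12,15)
  step pc=3: andi  r4, r2, 12  regs=(0,13,0,7,0,15)
  step pc=4: bne  r0, r1, L10  cond=T  regs=(0,13,0,7,0,15)
  step pc=5: nor  r1, r0, r0  regs=(0,65535,0,7,0,15)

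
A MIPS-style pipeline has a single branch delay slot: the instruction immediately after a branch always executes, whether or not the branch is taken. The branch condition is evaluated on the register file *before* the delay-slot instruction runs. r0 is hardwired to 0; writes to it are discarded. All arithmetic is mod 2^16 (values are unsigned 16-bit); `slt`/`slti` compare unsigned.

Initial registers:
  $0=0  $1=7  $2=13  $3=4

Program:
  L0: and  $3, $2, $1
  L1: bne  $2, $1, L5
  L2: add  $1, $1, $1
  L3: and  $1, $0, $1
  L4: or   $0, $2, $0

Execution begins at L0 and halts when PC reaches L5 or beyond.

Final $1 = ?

14

PC=0  and  $3, $2, $1        | $0=0 $1=7 $2=13 $3=5
PC=1  bne  $2, $1, L5        | $0=0 $1=7 $2=13 $3=5  [TAKEN]
PC=2  add  $1, $1, $1        | $0=0 $1=14 $2=13 $3=5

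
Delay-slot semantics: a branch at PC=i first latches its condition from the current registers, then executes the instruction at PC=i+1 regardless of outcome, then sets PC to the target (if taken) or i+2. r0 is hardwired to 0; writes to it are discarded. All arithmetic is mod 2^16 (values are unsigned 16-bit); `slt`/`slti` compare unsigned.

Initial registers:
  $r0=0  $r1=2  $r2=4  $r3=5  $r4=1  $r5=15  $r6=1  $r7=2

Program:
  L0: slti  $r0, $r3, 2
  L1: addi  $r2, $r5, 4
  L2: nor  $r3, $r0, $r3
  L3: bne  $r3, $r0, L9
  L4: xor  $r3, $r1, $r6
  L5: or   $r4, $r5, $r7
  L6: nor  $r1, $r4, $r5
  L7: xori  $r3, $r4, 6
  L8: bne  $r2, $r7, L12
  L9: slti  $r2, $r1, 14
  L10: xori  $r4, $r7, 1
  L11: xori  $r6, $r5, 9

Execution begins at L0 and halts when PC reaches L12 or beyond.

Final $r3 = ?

  step pc=0: slti  $r0, $r3, 2  regs=(0,2,4,5,1,15,1,2)
  step pc=1: addi  $r2, $r5, 4  regs=(0,2,19,5,1,15,1,2)
  step pc=2: nor  $r3, $r0, $r3  regs=(0,2,19,65530,1,15,1,2)
  step pc=3: bne  $r3, $r0, L9  cond=T  regs=(0,2,19,65530,1,15,1,2)
  step pc=4: xor  $r3, $r1, $r6  regs=(0,2,19,3,1,15,1,2)
  step pc=9: slti  $r2, $r1, 14  regs=(0,2,1,3,1,15,1,2)
  step pc=10: xori  $r4, $r7, 1  regs=(0,2,1,3,3,15,1,2)
  step pc=11: xori  $r6, $r5, 9  regs=(0,2,1,3,3,15,6,2)

3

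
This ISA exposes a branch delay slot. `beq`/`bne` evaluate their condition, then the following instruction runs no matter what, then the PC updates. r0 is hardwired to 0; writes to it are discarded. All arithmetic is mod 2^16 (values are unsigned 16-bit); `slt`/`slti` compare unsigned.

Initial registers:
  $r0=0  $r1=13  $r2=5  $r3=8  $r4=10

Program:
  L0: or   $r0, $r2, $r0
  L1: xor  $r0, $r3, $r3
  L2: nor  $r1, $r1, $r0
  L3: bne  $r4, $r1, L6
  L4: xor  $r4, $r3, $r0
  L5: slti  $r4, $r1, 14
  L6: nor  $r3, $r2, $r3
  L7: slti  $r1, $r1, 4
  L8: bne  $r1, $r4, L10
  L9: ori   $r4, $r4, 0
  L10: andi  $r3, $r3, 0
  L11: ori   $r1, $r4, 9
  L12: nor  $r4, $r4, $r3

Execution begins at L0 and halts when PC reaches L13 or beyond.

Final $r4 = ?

#0 or   $r0, $r2, $r0 ; 0/13/5/8/10
#1 xor  $r0, $r3, $r3 ; 0/13/5/8/10
#2 nor  $r1, $r1, $r0 ; 0/65522/5/8/10
#3 bne  $r4, $r1, L6 ; 0/65522/5/8/10 ; →target
#4 xor  $r4, $r3, $r0 ; 0/65522/5/8/8
#6 nor  $r3, $r2, $r3 ; 0/65522/5/65522/8
#7 slti  $r1, $r1, 4 ; 0/0/5/65522/8
#8 bne  $r1, $r4, L10 ; 0/0/5/65522/8 ; →target
#9 ori   $r4, $r4, 0 ; 0/0/5/65522/8
#10 andi  $r3, $r3, 0 ; 0/0/5/0/8
#11 ori   $r1, $r4, 9 ; 0/9/5/0/8
#12 nor  $r4, $r4, $r3 ; 0/9/5/0/65527

65527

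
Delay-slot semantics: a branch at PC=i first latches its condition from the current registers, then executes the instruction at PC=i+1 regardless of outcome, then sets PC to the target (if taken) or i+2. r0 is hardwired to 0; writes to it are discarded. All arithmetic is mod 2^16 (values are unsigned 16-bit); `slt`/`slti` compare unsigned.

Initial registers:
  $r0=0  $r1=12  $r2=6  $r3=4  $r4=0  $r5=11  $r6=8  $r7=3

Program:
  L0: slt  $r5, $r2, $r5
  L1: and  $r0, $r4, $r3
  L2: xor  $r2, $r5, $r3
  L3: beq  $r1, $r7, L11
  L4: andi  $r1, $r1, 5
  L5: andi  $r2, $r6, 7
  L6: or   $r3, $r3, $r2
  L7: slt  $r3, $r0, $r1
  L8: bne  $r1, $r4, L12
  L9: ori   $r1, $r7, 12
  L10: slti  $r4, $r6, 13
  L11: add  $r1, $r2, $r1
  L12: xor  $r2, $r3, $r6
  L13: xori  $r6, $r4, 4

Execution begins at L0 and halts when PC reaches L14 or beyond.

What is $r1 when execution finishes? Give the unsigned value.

#0 slt  $r5, $r2, $r5 ; 0/12/6/4/0/1/8/3
#1 and  $r0, $r4, $r3 ; 0/12/6/4/0/1/8/3
#2 xor  $r2, $r5, $r3 ; 0/12/5/4/0/1/8/3
#3 beq  $r1, $r7, L11 ; 0/12/5/4/0/1/8/3 ; →fallthru
#4 andi  $r1, $r1, 5 ; 0/4/5/4/0/1/8/3
#5 andi  $r2, $r6, 7 ; 0/4/0/4/0/1/8/3
#6 or   $r3, $r3, $r2 ; 0/4/0/4/0/1/8/3
#7 slt  $r3, $r0, $r1 ; 0/4/0/1/0/1/8/3
#8 bne  $r1, $r4, L12 ; 0/4/0/1/0/1/8/3 ; →target
#9 ori   $r1, $r7, 12 ; 0/15/0/1/0/1/8/3
#12 xor  $r2, $r3, $r6 ; 0/15/9/1/0/1/8/3
#13 xori  $r6, $r4, 4 ; 0/15/9/1/0/1/4/3

15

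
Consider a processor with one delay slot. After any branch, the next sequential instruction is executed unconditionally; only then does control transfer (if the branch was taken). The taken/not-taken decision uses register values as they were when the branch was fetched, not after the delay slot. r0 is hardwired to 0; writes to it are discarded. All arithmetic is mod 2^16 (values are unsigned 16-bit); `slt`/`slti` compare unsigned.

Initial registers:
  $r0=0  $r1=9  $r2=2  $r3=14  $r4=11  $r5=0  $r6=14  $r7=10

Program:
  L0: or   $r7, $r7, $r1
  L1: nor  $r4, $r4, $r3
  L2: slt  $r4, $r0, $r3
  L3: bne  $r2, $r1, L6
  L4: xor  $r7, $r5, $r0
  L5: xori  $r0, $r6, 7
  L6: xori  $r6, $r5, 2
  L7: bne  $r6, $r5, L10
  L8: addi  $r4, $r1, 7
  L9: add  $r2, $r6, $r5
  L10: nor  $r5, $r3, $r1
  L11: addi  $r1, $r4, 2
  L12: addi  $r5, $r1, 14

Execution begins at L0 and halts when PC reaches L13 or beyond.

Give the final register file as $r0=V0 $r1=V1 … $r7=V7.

#0 or   $r7, $r7, $r1 ; 0/9/2/14/11/0/14/11
#1 nor  $r4, $r4, $r3 ; 0/9/2/14/65520/0/14/11
#2 slt  $r4, $r0, $r3 ; 0/9/2/14/1/0/14/11
#3 bne  $r2, $r1, L6 ; 0/9/2/14/1/0/14/11 ; →target
#4 xor  $r7, $r5, $r0 ; 0/9/2/14/1/0/14/0
#6 xori  $r6, $r5, 2 ; 0/9/2/14/1/0/2/0
#7 bne  $r6, $r5, L10 ; 0/9/2/14/1/0/2/0 ; →target
#8 addi  $r4, $r1, 7 ; 0/9/2/14/16/0/2/0
#10 nor  $r5, $r3, $r1 ; 0/9/2/14/16/65520/2/0
#11 addi  $r1, $r4, 2 ; 0/18/2/14/16/65520/2/0
#12 addi  $r5, $r1, 14 ; 0/18/2/14/16/32/2/0

$r0=0 $r1=18 $r2=2 $r3=14 $r4=16 $r5=32 $r6=2 $r7=0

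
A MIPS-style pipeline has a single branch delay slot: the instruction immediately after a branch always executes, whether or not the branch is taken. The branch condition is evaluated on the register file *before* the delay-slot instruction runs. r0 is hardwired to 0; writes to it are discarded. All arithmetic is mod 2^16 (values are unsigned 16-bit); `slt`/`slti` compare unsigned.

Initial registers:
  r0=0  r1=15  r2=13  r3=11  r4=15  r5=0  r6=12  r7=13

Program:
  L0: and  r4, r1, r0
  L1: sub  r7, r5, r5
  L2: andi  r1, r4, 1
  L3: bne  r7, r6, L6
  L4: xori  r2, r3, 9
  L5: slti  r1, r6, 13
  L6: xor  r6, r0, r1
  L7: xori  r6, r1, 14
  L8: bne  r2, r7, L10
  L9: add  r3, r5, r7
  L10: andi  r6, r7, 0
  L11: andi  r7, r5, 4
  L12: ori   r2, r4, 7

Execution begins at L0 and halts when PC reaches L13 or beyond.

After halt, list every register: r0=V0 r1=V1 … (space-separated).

[0] and  r4, r1, r0  →  {r0:0, r1:15, r2:13, r3:11, r4:0, r5:0, r6:12, r7:13}
[1] sub  r7, r5, r5  →  {r0:0, r1:15, r2:13, r3:11, r4:0, r5:0, r6:12, r7:0}
[2] andi  r1, r4, 1  →  {r0:0, r1:0, r2:13, r3:11, r4:0, r5:0, r6:12, r7:0}
[3] bne  r7, r6, L6  →  {r0:0, r1:0, r2:13, r3:11, r4:0, r5:0, r6:12, r7:0}  ⟨branch taken⟩
[4] xori  r2, r3, 9  →  {r0:0, r1:0, r2:2, r3:11, r4:0, r5:0, r6:12, r7:0}
[6] xor  r6, r0, r1  →  {r0:0, r1:0, r2:2, r3:11, r4:0, r5:0, r6:0, r7:0}
[7] xori  r6, r1, 14  →  {r0:0, r1:0, r2:2, r3:11, r4:0, r5:0, r6:14, r7:0}
[8] bne  r2, r7, L10  →  {r0:0, r1:0, r2:2, r3:11, r4:0, r5:0, r6:14, r7:0}  ⟨branch taken⟩
[9] add  r3, r5, r7  →  {r0:0, r1:0, r2:2, r3:0, r4:0, r5:0, r6:14, r7:0}
[10] andi  r6, r7, 0  →  {r0:0, r1:0, r2:2, r3:0, r4:0, r5:0, r6:0, r7:0}
[11] andi  r7, r5, 4  →  {r0:0, r1:0, r2:2, r3:0, r4:0, r5:0, r6:0, r7:0}
[12] ori   r2, r4, 7  →  {r0:0, r1:0, r2:7, r3:0, r4:0, r5:0, r6:0, r7:0}

r0=0 r1=0 r2=7 r3=0 r4=0 r5=0 r6=0 r7=0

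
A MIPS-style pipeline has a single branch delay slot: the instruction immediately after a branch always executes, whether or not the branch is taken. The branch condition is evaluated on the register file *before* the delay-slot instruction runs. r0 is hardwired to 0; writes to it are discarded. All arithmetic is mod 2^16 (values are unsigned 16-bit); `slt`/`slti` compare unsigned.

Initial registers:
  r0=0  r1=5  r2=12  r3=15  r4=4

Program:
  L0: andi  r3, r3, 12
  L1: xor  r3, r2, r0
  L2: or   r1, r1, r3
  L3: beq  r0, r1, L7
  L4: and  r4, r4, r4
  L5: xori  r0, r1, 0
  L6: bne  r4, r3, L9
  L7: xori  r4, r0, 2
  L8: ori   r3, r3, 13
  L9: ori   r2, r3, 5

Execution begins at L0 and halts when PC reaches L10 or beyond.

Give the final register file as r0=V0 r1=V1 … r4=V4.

[0] andi  r3, r3, 12  →  {r0:0, r1:5, r2:12, r3:12, r4:4}
[1] xor  r3, r2, r0  →  {r0:0, r1:5, r2:12, r3:12, r4:4}
[2] or   r1, r1, r3  →  {r0:0, r1:13, r2:12, r3:12, r4:4}
[3] beq  r0, r1, L7  →  {r0:0, r1:13, r2:12, r3:12, r4:4}  ⟨branch fallthrough⟩
[4] and  r4, r4, r4  →  {r0:0, r1:13, r2:12, r3:12, r4:4}
[5] xori  r0, r1, 0  →  {r0:0, r1:13, r2:12, r3:12, r4:4}
[6] bne  r4, r3, L9  →  {r0:0, r1:13, r2:12, r3:12, r4:4}  ⟨branch taken⟩
[7] xori  r4, r0, 2  →  {r0:0, r1:13, r2:12, r3:12, r4:2}
[9] ori   r2, r3, 5  →  {r0:0, r1:13, r2:13, r3:12, r4:2}

r0=0 r1=13 r2=13 r3=12 r4=2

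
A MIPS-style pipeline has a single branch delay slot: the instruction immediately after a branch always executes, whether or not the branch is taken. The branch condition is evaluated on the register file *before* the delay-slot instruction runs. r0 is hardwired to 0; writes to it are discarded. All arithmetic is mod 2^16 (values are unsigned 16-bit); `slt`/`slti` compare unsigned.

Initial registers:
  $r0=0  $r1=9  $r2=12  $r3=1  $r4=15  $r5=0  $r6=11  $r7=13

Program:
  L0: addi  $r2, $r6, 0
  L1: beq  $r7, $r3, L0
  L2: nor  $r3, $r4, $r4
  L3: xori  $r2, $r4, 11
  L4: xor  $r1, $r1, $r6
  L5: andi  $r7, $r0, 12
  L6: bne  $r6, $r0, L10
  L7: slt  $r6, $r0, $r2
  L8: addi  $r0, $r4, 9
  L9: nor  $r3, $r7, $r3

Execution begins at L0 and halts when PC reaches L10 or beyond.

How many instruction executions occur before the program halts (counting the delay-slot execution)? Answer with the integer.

8

[0] addi  $r2, $r6, 0  →  {$r0:0, $r1:9, $r2:11, $r3:1, $r4:15, $r5:0, $r6:11, $r7:13}
[1] beq  $r7, $r3, L0  →  {$r0:0, $r1:9, $r2:11, $r3:1, $r4:15, $r5:0, $r6:11, $r7:13}  ⟨branch fallthrough⟩
[2] nor  $r3, $r4, $r4  →  {$r0:0, $r1:9, $r2:11, $r3:65520, $r4:15, $r5:0, $r6:11, $r7:13}
[3] xori  $r2, $r4, 11  →  {$r0:0, $r1:9, $r2:4, $r3:65520, $r4:15, $r5:0, $r6:11, $r7:13}
[4] xor  $r1, $r1, $r6  →  {$r0:0, $r1:2, $r2:4, $r3:65520, $r4:15, $r5:0, $r6:11, $r7:13}
[5] andi  $r7, $r0, 12  →  {$r0:0, $r1:2, $r2:4, $r3:65520, $r4:15, $r5:0, $r6:11, $r7:0}
[6] bne  $r6, $r0, L10  →  {$r0:0, $r1:2, $r2:4, $r3:65520, $r4:15, $r5:0, $r6:11, $r7:0}  ⟨branch taken⟩
[7] slt  $r6, $r0, $r2  →  {$r0:0, $r1:2, $r2:4, $r3:65520, $r4:15, $r5:0, $r6:1, $r7:0}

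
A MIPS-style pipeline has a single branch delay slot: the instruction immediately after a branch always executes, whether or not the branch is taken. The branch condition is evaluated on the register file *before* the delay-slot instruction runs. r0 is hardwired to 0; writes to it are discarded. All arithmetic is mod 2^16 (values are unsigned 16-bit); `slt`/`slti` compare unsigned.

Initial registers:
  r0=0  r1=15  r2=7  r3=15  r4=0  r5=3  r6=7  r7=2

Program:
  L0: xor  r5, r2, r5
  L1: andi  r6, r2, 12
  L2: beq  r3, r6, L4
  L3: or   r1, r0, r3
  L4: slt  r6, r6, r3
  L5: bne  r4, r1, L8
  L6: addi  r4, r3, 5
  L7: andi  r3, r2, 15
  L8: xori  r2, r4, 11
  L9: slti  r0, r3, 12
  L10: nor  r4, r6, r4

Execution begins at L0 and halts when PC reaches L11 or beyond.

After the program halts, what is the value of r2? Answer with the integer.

31

[0] xor  r5, r2, r5  →  {r0:0, r1:15, r2:7, r3:15, r4:0, r5:4, r6:7, r7:2}
[1] andi  r6, r2, 12  →  {r0:0, r1:15, r2:7, r3:15, r4:0, r5:4, r6:4, r7:2}
[2] beq  r3, r6, L4  →  {r0:0, r1:15, r2:7, r3:15, r4:0, r5:4, r6:4, r7:2}  ⟨branch fallthrough⟩
[3] or   r1, r0, r3  →  {r0:0, r1:15, r2:7, r3:15, r4:0, r5:4, r6:4, r7:2}
[4] slt  r6, r6, r3  →  {r0:0, r1:15, r2:7, r3:15, r4:0, r5:4, r6:1, r7:2}
[5] bne  r4, r1, L8  →  {r0:0, r1:15, r2:7, r3:15, r4:0, r5:4, r6:1, r7:2}  ⟨branch taken⟩
[6] addi  r4, r3, 5  →  {r0:0, r1:15, r2:7, r3:15, r4:20, r5:4, r6:1, r7:2}
[8] xori  r2, r4, 11  →  {r0:0, r1:15, r2:31, r3:15, r4:20, r5:4, r6:1, r7:2}
[9] slti  r0, r3, 12  →  {r0:0, r1:15, r2:31, r3:15, r4:20, r5:4, r6:1, r7:2}
[10] nor  r4, r6, r4  →  {r0:0, r1:15, r2:31, r3:15, r4:65514, r5:4, r6:1, r7:2}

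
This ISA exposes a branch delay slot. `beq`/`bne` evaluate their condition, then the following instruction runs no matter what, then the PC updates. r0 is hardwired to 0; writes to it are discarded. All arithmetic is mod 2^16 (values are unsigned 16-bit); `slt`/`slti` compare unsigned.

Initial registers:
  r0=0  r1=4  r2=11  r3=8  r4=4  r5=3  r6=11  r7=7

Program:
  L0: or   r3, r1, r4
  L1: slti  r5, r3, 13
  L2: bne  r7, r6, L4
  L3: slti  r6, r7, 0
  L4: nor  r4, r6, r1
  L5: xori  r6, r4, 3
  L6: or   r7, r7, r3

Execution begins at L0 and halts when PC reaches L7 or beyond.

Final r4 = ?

[0] or   r3, r1, r4  →  {r0:0, r1:4, r2:11, r3:4, r4:4, r5:3, r6:11, r7:7}
[1] slti  r5, r3, 13  →  {r0:0, r1:4, r2:11, r3:4, r4:4, r5:1, r6:11, r7:7}
[2] bne  r7, r6, L4  →  {r0:0, r1:4, r2:11, r3:4, r4:4, r5:1, r6:11, r7:7}  ⟨branch taken⟩
[3] slti  r6, r7, 0  →  {r0:0, r1:4, r2:11, r3:4, r4:4, r5:1, r6:0, r7:7}
[4] nor  r4, r6, r1  →  {r0:0, r1:4, r2:11, r3:4, r4:65531, r5:1, r6:0, r7:7}
[5] xori  r6, r4, 3  →  {r0:0, r1:4, r2:11, r3:4, r4:65531, r5:1, r6:65528, r7:7}
[6] or   r7, r7, r3  →  {r0:0, r1:4, r2:11, r3:4, r4:65531, r5:1, r6:65528, r7:7}

65531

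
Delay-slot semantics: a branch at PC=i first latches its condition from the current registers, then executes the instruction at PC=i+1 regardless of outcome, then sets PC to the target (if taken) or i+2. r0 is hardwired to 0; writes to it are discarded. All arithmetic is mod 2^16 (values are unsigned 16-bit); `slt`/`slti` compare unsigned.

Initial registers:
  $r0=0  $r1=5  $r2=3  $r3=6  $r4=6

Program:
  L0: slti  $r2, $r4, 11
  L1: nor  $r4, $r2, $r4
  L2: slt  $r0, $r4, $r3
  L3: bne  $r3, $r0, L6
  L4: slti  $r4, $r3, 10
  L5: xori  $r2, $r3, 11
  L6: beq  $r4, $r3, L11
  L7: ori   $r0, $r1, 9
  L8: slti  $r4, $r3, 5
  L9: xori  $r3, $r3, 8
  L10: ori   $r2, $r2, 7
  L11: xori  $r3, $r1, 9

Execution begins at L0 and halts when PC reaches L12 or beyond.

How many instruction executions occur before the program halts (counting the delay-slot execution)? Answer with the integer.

11

[0] slti  $r2, $r4, 11  →  {$r0:0, $r1:5, $r2:1, $r3:6, $r4:6}
[1] nor  $r4, $r2, $r4  →  {$r0:0, $r1:5, $r2:1, $r3:6, $r4:65528}
[2] slt  $r0, $r4, $r3  →  {$r0:0, $r1:5, $r2:1, $r3:6, $r4:65528}
[3] bne  $r3, $r0, L6  →  {$r0:0, $r1:5, $r2:1, $r3:6, $r4:65528}  ⟨branch taken⟩
[4] slti  $r4, $r3, 10  →  {$r0:0, $r1:5, $r2:1, $r3:6, $r4:1}
[6] beq  $r4, $r3, L11  →  {$r0:0, $r1:5, $r2:1, $r3:6, $r4:1}  ⟨branch fallthrough⟩
[7] ori   $r0, $r1, 9  →  {$r0:0, $r1:5, $r2:1, $r3:6, $r4:1}
[8] slti  $r4, $r3, 5  →  {$r0:0, $r1:5, $r2:1, $r3:6, $r4:0}
[9] xori  $r3, $r3, 8  →  {$r0:0, $r1:5, $r2:1, $r3:14, $r4:0}
[10] ori   $r2, $r2, 7  →  {$r0:0, $r1:5, $r2:7, $r3:14, $r4:0}
[11] xori  $r3, $r1, 9  →  {$r0:0, $r1:5, $r2:7, $r3:12, $r4:0}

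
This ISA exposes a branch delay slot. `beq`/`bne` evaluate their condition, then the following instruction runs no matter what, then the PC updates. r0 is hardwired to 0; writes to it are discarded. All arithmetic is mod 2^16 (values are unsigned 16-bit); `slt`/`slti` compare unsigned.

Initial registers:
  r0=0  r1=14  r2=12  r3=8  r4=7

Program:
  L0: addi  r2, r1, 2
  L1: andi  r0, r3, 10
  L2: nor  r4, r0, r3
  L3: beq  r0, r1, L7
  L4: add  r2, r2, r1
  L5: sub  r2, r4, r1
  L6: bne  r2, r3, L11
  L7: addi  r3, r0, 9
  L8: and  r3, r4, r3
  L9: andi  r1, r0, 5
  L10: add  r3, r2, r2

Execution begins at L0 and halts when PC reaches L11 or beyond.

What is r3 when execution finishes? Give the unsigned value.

9

#0 addi  r2, r1, 2 ; 0/14/16/8/7
#1 andi  r0, r3, 10 ; 0/14/16/8/7
#2 nor  r4, r0, r3 ; 0/14/16/8/65527
#3 beq  r0, r1, L7 ; 0/14/16/8/65527 ; →fallthru
#4 add  r2, r2, r1 ; 0/14/30/8/65527
#5 sub  r2, r4, r1 ; 0/14/65513/8/65527
#6 bne  r2, r3, L11 ; 0/14/65513/8/65527 ; →target
#7 addi  r3, r0, 9 ; 0/14/65513/9/65527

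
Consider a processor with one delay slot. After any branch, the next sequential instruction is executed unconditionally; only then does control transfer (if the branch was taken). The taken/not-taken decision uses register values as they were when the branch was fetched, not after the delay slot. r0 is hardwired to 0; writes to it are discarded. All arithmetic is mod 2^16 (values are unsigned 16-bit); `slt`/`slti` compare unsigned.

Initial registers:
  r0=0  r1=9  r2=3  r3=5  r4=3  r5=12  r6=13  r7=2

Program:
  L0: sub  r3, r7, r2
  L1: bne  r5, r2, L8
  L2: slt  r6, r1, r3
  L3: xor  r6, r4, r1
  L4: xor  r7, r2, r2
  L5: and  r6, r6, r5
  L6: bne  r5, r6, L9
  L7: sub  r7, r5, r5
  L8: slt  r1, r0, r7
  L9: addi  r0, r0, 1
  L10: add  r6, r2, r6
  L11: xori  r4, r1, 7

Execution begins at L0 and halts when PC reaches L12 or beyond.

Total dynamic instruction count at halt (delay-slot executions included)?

  step pc=0: sub  r3, r7, r2  regs=(0,9,3,65535,3,12,13,2)
  step pc=1: bne  r5, r2, L8  cond=T  regs=(0,9,3,65535,3,12,13,2)
  step pc=2: slt  r6, r1, r3  regs=(0,9,3,65535,3,12,1,2)
  step pc=8: slt  r1, r0, r7  regs=(0,1,3,65535,3,12,1,2)
  step pc=9: addi  r0, r0, 1  regs=(0,1,3,65535,3,12,1,2)
  step pc=10: add  r6, r2, r6  regs=(0,1,3,65535,3,12,4,2)
  step pc=11: xori  r4, r1, 7  regs=(0,1,3,65535,6,12,4,2)

7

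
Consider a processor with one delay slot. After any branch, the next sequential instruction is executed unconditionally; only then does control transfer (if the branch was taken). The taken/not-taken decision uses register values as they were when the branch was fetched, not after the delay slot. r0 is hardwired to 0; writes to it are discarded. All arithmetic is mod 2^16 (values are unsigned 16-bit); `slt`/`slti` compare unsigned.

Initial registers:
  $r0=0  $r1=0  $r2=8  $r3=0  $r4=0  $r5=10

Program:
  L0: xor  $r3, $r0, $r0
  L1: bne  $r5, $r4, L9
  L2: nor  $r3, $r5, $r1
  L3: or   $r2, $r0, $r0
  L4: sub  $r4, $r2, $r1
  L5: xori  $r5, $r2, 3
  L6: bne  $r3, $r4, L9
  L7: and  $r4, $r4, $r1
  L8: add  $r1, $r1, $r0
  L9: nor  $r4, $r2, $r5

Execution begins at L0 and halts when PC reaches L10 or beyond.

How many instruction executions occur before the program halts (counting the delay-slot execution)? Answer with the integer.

4

#0 xor  $r3, $r0, $r0 ; 0/0/8/0/0/10
#1 bne  $r5, $r4, L9 ; 0/0/8/0/0/10 ; →target
#2 nor  $r3, $r5, $r1 ; 0/0/8/65525/0/10
#9 nor  $r4, $r2, $r5 ; 0/0/8/65525/65525/10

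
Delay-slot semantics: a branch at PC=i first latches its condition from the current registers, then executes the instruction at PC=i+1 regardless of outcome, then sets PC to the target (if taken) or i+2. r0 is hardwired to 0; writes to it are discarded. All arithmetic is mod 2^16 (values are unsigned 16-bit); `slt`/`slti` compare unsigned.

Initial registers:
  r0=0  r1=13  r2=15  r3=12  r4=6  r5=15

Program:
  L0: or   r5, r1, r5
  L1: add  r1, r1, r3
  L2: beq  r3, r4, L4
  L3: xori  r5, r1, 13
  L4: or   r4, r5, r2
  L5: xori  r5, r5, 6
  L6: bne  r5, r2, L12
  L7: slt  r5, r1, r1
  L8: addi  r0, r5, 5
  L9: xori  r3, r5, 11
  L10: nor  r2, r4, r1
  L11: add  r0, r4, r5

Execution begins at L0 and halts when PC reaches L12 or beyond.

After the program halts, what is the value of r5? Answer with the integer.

PC=0  or   r5, r1, r5        | r0=0 r1=13 r2=15 r3=12 r4=6 r5=15
PC=1  add  r1, r1, r3        | r0=0 r1=25 r2=15 r3=12 r4=6 r5=15
PC=2  beq  r3, r4, L4        | r0=0 r1=25 r2=15 r3=12 r4=6 r5=15  [not taken]
PC=3  xori  r5, r1, 13       | r0=0 r1=25 r2=15 r3=12 r4=6 r5=20
PC=4  or   r4, r5, r2        | r0=0 r1=25 r2=15 r3=12 r4=31 r5=20
PC=5  xori  r5, r5, 6        | r0=0 r1=25 r2=15 r3=12 r4=31 r5=18
PC=6  bne  r5, r2, L12       | r0=0 r1=25 r2=15 r3=12 r4=31 r5=18  [TAKEN]
PC=7  slt  r5, r1, r1        | r0=0 r1=25 r2=15 r3=12 r4=31 r5=0

0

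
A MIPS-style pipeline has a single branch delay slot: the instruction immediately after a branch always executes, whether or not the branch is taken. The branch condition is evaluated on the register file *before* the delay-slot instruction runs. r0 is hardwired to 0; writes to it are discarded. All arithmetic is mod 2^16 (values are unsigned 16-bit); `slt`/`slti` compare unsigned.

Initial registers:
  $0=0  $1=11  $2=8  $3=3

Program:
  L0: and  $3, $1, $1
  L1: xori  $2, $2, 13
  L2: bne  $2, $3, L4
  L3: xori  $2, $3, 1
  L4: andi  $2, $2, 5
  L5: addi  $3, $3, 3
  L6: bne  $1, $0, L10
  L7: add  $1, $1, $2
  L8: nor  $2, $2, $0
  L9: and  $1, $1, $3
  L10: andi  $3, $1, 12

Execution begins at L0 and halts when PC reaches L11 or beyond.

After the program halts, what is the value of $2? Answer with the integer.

[0] and  $3, $1, $1  →  {$0:0, $1:11, $2:8, $3:11}
[1] xori  $2, $2, 13  →  {$0:0, $1:11, $2:5, $3:11}
[2] bne  $2, $3, L4  →  {$0:0, $1:11, $2:5, $3:11}  ⟨branch taken⟩
[3] xori  $2, $3, 1  →  {$0:0, $1:11, $2:10, $3:11}
[4] andi  $2, $2, 5  →  {$0:0, $1:11, $2:0, $3:11}
[5] addi  $3, $3, 3  →  {$0:0, $1:11, $2:0, $3:14}
[6] bne  $1, $0, L10  →  {$0:0, $1:11, $2:0, $3:14}  ⟨branch taken⟩
[7] add  $1, $1, $2  →  {$0:0, $1:11, $2:0, $3:14}
[10] andi  $3, $1, 12  →  {$0:0, $1:11, $2:0, $3:8}

0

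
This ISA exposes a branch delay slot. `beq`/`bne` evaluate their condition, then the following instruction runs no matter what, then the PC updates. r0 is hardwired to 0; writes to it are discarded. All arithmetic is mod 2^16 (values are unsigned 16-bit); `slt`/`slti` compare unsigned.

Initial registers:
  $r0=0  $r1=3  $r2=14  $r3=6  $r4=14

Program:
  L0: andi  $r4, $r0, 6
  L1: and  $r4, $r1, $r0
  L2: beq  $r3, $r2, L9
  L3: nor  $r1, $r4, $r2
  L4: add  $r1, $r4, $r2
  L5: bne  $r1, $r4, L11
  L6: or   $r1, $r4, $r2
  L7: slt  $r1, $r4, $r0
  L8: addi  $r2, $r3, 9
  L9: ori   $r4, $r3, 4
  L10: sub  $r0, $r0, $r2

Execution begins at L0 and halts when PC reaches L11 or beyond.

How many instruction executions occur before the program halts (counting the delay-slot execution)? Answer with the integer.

7

PC=0  andi  $r4, $r0, 6      | $r0=0 $r1=3 $r2=14 $r3=6 $r4=0
PC=1  and  $r4, $r1, $r0     | $r0=0 $r1=3 $r2=14 $r3=6 $r4=0
PC=2  beq  $r3, $r2, L9      | $r0=0 $r1=3 $r2=14 $r3=6 $r4=0  [not taken]
PC=3  nor  $r1, $r4, $r2     | $r0=0 $r1=65521 $r2=14 $r3=6 $r4=0
PC=4  add  $r1, $r4, $r2     | $r0=0 $r1=14 $r2=14 $r3=6 $r4=0
PC=5  bne  $r1, $r4, L11     | $r0=0 $r1=14 $r2=14 $r3=6 $r4=0  [TAKEN]
PC=6  or   $r1, $r4, $r2     | $r0=0 $r1=14 $r2=14 $r3=6 $r4=0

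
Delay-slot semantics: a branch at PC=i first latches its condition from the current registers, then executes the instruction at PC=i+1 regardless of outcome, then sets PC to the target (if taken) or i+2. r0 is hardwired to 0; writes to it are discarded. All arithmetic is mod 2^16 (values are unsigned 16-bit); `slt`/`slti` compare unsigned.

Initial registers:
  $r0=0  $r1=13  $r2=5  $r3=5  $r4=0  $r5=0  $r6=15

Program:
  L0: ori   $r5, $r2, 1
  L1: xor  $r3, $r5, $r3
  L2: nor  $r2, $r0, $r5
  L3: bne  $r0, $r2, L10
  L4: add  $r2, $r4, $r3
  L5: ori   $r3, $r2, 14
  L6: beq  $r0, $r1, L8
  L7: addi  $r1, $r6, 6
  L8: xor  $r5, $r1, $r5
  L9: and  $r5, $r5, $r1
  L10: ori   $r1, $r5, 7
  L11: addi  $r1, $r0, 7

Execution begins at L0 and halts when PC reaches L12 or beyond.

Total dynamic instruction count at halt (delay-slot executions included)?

  step pc=0: ori   $r5, $r2, 1  regs=(0,13,5,5,0,5,15)
  step pc=1: xor  $r3, $r5, $r3  regs=(0,13,5,0,0,5,15)
  step pc=2: nor  $r2, $r0, $r5  regs=(0,13,65530,0,0,5,15)
  step pc=3: bne  $r0, $r2, L10  cond=T  regs=(0,13,65530,0,0,5,15)
  step pc=4: add  $r2, $r4, $r3  regs=(0,13,0,0,0,5,15)
  step pc=10: ori   $r1, $r5, 7  regs=(0,7,0,0,0,5,15)
  step pc=11: addi  $r1, $r0, 7  regs=(0,7,0,0,0,5,15)

7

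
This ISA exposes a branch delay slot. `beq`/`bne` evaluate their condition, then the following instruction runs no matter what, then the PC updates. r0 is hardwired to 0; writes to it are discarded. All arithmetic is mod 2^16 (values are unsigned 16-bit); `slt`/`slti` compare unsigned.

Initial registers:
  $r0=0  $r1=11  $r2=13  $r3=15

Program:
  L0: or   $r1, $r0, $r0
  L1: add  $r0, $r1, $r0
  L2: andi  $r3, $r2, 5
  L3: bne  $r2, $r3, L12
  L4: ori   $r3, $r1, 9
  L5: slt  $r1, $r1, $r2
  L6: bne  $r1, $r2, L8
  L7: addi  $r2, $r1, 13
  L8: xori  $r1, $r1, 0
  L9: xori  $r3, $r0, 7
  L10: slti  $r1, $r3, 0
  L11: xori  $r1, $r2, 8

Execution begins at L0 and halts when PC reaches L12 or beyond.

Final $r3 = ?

#0 or   $r1, $r0, $r0 ; 0/0/13/15
#1 add  $r0, $r1, $r0 ; 0/0/13/15
#2 andi  $r3, $r2, 5 ; 0/0/13/5
#3 bne  $r2, $r3, L12 ; 0/0/13/5 ; →target
#4 ori   $r3, $r1, 9 ; 0/0/13/9

9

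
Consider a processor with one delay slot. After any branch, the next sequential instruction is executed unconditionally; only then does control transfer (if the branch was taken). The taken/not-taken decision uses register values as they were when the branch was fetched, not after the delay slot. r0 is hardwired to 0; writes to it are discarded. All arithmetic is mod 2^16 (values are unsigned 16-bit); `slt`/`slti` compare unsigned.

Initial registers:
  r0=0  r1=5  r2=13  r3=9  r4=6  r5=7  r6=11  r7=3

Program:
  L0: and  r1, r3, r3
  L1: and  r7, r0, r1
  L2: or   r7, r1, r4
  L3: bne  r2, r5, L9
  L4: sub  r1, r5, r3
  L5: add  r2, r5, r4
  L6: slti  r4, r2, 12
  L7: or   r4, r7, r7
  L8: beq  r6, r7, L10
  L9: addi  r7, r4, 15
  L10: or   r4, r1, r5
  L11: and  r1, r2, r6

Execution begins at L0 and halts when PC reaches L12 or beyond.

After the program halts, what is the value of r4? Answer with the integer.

#0 and  r1, r3, r3 ; 0/9/13/9/6/7/11/3
#1 and  r7, r0, r1 ; 0/9/13/9/6/7/11/0
#2 or   r7, r1, r4 ; 0/9/13/9/6/7/11/15
#3 bne  r2, r5, L9 ; 0/9/13/9/6/7/11/15 ; →target
#4 sub  r1, r5, r3 ; 0/65534/13/9/6/7/11/15
#9 addi  r7, r4, 15 ; 0/65534/13/9/6/7/11/21
#10 or   r4, r1, r5 ; 0/65534/13/9/65535/7/11/21
#11 and  r1, r2, r6 ; 0/9/13/9/65535/7/11/21

65535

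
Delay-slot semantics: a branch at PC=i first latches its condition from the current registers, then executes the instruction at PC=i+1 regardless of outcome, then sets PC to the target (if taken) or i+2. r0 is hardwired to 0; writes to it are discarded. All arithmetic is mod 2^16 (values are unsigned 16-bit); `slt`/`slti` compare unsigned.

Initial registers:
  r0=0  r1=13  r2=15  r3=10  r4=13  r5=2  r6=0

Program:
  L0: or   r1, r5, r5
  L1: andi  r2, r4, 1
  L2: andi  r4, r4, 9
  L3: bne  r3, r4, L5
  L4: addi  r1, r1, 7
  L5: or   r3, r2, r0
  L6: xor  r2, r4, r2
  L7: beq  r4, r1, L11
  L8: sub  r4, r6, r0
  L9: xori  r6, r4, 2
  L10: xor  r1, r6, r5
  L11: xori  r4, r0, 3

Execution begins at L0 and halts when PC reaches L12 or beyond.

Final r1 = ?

#0 or   r1, r5, r5 ; 0/2/15/10/13/2/0
#1 andi  r2, r4, 1 ; 0/2/1/10/13/2/0
#2 andi  r4, r4, 9 ; 0/2/1/10/9/2/0
#3 bne  r3, r4, L5 ; 0/2/1/10/9/2/0 ; →target
#4 addi  r1, r1, 7 ; 0/9/1/10/9/2/0
#5 or   r3, r2, r0 ; 0/9/1/1/9/2/0
#6 xor  r2, r4, r2 ; 0/9/8/1/9/2/0
#7 beq  r4, r1, L11 ; 0/9/8/1/9/2/0 ; →target
#8 sub  r4, r6, r0 ; 0/9/8/1/0/2/0
#11 xori  r4, r0, 3 ; 0/9/8/1/3/2/0

9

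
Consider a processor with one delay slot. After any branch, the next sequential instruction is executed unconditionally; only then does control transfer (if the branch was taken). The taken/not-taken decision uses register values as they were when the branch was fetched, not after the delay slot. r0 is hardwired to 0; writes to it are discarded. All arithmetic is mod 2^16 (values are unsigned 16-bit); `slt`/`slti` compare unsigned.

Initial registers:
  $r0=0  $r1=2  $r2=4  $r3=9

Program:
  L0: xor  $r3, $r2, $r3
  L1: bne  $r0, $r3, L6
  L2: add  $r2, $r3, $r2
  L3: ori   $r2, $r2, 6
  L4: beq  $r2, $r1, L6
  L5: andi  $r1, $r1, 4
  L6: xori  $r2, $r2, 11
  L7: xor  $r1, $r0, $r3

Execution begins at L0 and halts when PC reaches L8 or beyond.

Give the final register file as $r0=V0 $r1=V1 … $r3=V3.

[0] xor  $r3, $r2, $r3  →  {$r0:0, $r1:2, $r2:4, $r3:13}
[1] bne  $r0, $r3, L6  →  {$r0:0, $r1:2, $r2:4, $r3:13}  ⟨branch taken⟩
[2] add  $r2, $r3, $r2  →  {$r0:0, $r1:2, $r2:17, $r3:13}
[6] xori  $r2, $r2, 11  →  {$r0:0, $r1:2, $r2:26, $r3:13}
[7] xor  $r1, $r0, $r3  →  {$r0:0, $r1:13, $r2:26, $r3:13}

$r0=0 $r1=13 $r2=26 $r3=13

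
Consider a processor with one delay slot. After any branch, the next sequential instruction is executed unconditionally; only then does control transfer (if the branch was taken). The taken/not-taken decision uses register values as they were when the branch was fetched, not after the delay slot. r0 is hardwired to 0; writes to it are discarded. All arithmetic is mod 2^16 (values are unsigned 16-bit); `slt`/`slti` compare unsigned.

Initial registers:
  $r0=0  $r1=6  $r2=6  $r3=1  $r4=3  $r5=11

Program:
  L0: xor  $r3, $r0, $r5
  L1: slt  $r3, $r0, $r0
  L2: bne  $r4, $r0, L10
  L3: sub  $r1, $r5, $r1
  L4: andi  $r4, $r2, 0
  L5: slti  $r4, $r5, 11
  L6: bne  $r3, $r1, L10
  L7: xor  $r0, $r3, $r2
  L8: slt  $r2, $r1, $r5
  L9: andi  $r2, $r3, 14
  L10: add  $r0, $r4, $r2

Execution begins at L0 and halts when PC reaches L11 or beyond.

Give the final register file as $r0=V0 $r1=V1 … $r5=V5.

[0] xor  $r3, $r0, $r5  →  {$r0:0, $r1:6, $r2:6, $r3:11, $r4:3, $r5:11}
[1] slt  $r3, $r0, $r0  →  {$r0:0, $r1:6, $r2:6, $r3:0, $r4:3, $r5:11}
[2] bne  $r4, $r0, L10  →  {$r0:0, $r1:6, $r2:6, $r3:0, $r4:3, $r5:11}  ⟨branch taken⟩
[3] sub  $r1, $r5, $r1  →  {$r0:0, $r1:5, $r2:6, $r3:0, $r4:3, $r5:11}
[10] add  $r0, $r4, $r2  →  {$r0:0, $r1:5, $r2:6, $r3:0, $r4:3, $r5:11}

$r0=0 $r1=5 $r2=6 $r3=0 $r4=3 $r5=11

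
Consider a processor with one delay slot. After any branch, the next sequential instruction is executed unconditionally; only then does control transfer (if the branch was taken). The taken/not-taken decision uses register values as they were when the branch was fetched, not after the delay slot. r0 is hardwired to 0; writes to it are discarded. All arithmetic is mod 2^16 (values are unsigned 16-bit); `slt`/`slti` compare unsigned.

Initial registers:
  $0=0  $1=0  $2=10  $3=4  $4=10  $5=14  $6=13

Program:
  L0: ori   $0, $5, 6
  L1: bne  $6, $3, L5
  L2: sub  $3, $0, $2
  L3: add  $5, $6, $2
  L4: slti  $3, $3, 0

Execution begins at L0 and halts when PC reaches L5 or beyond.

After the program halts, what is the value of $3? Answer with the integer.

#0 ori   $0, $5, 6 ; 0/0/10/4/10/14/13
#1 bne  $6, $3, L5 ; 0/0/10/4/10/14/13 ; →target
#2 sub  $3, $0, $2 ; 0/0/10/65526/10/14/13

65526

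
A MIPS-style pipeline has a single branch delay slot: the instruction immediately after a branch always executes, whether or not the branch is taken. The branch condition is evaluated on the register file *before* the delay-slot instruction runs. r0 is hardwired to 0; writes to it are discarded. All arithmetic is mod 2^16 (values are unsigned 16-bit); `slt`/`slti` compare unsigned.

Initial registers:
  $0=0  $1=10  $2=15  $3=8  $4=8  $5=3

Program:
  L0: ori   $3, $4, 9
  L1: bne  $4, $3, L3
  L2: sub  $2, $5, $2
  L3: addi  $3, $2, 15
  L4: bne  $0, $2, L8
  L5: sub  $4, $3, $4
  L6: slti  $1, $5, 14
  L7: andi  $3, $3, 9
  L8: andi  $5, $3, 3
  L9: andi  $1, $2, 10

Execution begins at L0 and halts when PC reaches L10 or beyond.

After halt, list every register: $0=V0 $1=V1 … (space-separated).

[0] ori   $3, $4, 9  →  {$0:0, $1:10, $2:15, $3:9, $4:8, $5:3}
[1] bne  $4, $3, L3  →  {$0:0, $1:10, $2:15, $3:9, $4:8, $5:3}  ⟨branch taken⟩
[2] sub  $2, $5, $2  →  {$0:0, $1:10, $2:65524, $3:9, $4:8, $5:3}
[3] addi  $3, $2, 15  →  {$0:0, $1:10, $2:65524, $3:3, $4:8, $5:3}
[4] bne  $0, $2, L8  →  {$0:0, $1:10, $2:65524, $3:3, $4:8, $5:3}  ⟨branch taken⟩
[5] sub  $4, $3, $4  →  {$0:0, $1:10, $2:65524, $3:3, $4:65531, $5:3}
[8] andi  $5, $3, 3  →  {$0:0, $1:10, $2:65524, $3:3, $4:65531, $5:3}
[9] andi  $1, $2, 10  →  {$0:0, $1:0, $2:65524, $3:3, $4:65531, $5:3}

$0=0 $1=0 $2=65524 $3=3 $4=65531 $5=3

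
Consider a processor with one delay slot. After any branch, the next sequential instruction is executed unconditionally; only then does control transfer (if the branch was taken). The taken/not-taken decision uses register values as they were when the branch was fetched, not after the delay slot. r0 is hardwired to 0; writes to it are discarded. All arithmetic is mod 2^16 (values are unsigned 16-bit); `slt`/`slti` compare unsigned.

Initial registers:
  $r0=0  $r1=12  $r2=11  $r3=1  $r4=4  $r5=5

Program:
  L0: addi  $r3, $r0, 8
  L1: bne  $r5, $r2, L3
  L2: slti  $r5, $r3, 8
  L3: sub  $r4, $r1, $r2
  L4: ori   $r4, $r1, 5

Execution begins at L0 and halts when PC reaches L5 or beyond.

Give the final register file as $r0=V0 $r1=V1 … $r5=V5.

$r0=0 $r1=12 $r2=11 $r3=8 $r4=13 $r5=0

  step pc=0: addi  $r3, $r0, 8  regs=(0,12,11,8,4,5)
  step pc=1: bne  $r5, $r2, L3  cond=T  regs=(0,12,11,8,4,5)
  step pc=2: slti  $r5, $r3, 8  regs=(0,12,11,8,4,0)
  step pc=3: sub  $r4, $r1, $r2  regs=(0,12,11,8,1,0)
  step pc=4: ori   $r4, $r1, 5  regs=(0,12,11,8,13,0)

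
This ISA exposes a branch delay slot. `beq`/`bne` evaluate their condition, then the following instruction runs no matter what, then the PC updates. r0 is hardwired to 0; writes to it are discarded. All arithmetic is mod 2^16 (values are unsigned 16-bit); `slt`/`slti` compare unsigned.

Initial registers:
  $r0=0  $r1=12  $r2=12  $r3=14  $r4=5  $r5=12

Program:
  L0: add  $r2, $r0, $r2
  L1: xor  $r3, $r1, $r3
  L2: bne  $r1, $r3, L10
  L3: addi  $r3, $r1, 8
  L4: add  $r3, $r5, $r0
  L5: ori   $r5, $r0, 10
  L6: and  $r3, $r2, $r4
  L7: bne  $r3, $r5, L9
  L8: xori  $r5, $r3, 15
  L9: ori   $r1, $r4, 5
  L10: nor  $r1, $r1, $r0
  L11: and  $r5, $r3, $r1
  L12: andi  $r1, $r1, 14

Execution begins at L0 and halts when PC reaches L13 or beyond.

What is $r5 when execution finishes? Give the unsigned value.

16

#0 add  $r2, $r0, $r2 ; 0/12/12/14/5/12
#1 xor  $r3, $r1, $r3 ; 0/12/12/2/5/12
#2 bne  $r1, $r3, L10 ; 0/12/12/2/5/12 ; →target
#3 addi  $r3, $r1, 8 ; 0/12/12/20/5/12
#10 nor  $r1, $r1, $r0 ; 0/65523/12/20/5/12
#11 and  $r5, $r3, $r1 ; 0/65523/12/20/5/16
#12 andi  $r1, $r1, 14 ; 0/2/12/20/5/16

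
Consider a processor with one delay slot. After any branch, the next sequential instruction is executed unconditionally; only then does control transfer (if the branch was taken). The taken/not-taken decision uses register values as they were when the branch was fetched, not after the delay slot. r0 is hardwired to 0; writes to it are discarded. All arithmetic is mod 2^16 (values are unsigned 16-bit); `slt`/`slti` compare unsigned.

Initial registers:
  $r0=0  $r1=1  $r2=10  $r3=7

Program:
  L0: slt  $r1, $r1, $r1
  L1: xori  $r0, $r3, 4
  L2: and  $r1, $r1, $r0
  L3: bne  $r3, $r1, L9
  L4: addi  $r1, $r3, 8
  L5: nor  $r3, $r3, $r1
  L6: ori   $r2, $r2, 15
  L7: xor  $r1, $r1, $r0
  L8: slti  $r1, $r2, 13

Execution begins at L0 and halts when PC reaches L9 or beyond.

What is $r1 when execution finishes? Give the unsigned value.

15

#0 slt  $r1, $r1, $r1 ; 0/0/10/7
#1 xori  $r0, $r3, 4 ; 0/0/10/7
#2 and  $r1, $r1, $r0 ; 0/0/10/7
#3 bne  $r3, $r1, L9 ; 0/0/10/7 ; →target
#4 addi  $r1, $r3, 8 ; 0/15/10/7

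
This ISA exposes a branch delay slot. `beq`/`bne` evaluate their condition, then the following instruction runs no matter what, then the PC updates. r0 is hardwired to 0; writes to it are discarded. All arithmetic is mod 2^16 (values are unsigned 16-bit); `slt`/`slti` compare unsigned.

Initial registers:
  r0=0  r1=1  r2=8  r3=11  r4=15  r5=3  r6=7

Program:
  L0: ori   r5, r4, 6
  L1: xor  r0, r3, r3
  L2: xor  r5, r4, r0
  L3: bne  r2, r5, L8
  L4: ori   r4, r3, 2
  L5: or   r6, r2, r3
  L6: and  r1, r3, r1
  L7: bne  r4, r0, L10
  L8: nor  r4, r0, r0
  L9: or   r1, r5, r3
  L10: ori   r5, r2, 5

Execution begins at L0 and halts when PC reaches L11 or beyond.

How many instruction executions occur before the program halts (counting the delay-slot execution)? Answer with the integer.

PC=0  ori   r5, r4, 6        | r0=0 r1=1 r2=8 r3=11 r4=15 r5=15 r6=7
PC=1  xor  r0, r3, r3        | r0=0 r1=1 r2=8 r3=11 r4=15 r5=15 r6=7
PC=2  xor  r5, r4, r0        | r0=0 r1=1 r2=8 r3=11 r4=15 r5=15 r6=7
PC=3  bne  r2, r5, L8        | r0=0 r1=1 r2=8 r3=11 r4=15 r5=15 r6=7  [TAKEN]
PC=4  ori   r4, r3, 2        | r0=0 r1=1 r2=8 r3=11 r4=11 r5=15 r6=7
PC=8  nor  r4, r0, r0        | r0=0 r1=1 r2=8 r3=11 r4=65535 r5=15 r6=7
PC=9  or   r1, r5, r3        | r0=0 r1=15 r2=8 r3=11 r4=65535 r5=15 r6=7
PC=10 ori   r5, r2, 5        | r0=0 r1=15 r2=8 r3=11 r4=65535 r5=13 r6=7

8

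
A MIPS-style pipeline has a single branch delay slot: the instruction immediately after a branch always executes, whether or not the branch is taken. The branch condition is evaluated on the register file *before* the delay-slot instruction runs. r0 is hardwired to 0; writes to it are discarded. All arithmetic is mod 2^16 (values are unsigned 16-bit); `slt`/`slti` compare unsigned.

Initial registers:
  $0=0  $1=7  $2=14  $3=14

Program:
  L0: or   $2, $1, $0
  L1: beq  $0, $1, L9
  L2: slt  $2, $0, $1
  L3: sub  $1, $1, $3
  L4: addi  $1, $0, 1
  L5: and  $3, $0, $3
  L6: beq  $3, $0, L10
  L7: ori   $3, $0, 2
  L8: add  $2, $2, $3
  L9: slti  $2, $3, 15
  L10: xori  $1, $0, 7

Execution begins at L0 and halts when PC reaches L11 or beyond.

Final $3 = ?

[0] or   $2, $1, $0  →  {$0:0, $1:7, $2:7, $3:14}
[1] beq  $0, $1, L9  →  {$0:0, $1:7, $2:7, $3:14}  ⟨branch fallthrough⟩
[2] slt  $2, $0, $1  →  {$0:0, $1:7, $2:1, $3:14}
[3] sub  $1, $1, $3  →  {$0:0, $1:65529, $2:1, $3:14}
[4] addi  $1, $0, 1  →  {$0:0, $1:1, $2:1, $3:14}
[5] and  $3, $0, $3  →  {$0:0, $1:1, $2:1, $3:0}
[6] beq  $3, $0, L10  →  {$0:0, $1:1, $2:1, $3:0}  ⟨branch taken⟩
[7] ori   $3, $0, 2  →  {$0:0, $1:1, $2:1, $3:2}
[10] xori  $1, $0, 7  →  {$0:0, $1:7, $2:1, $3:2}

2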